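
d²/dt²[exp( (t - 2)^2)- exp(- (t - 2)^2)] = (4*t^2*exp(2*t^2 - 8*t + 8) - 4*t^2 - 16*t*exp(2*t^2 - 8*t + 8) + 16*t + 18*exp(2*t^2 - 8*t + 8) - 14)*exp(-t^2 + 4*t - 4)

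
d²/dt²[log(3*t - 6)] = -1/(t^2 - 4*t + 4)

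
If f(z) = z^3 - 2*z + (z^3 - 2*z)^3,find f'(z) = 9*z^8 - 42*z^6 + 60*z^4 - 21*z^2 - 2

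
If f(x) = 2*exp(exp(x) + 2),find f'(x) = 2*exp(x + exp(x) + 2)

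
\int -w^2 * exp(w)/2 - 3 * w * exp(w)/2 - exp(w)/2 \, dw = -w*(w + 1)*exp(w)/2 + C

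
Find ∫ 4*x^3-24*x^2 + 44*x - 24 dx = x^4 - 8*x^3 + 22*x^2 - 24*x + C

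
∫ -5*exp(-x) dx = 5*exp(-x) + C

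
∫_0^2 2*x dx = 4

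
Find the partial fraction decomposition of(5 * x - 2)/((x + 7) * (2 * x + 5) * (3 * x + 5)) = -93/(80*(3*x + 5)) + 58/(45*(2*x + 5)) - 37/(144*(x + 7))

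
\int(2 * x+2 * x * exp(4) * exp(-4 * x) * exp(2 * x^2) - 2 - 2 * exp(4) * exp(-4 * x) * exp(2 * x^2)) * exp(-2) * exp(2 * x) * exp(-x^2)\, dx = 2*sinh((x - 1)^2 + 1) + C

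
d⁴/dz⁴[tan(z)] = 24*tan(z)^5 + 40*tan(z)^3 + 16*tan(z)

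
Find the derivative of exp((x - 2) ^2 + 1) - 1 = 2*x*exp(x^2 - 4*x + 5) - 4*exp(x^2 - 4*x + 5)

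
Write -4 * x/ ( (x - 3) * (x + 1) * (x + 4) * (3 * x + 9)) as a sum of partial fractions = -16/(63*(x + 4)) + 1/(3*(x + 3)) - 1/(18*(x + 1)) - 1/(42*(x - 3))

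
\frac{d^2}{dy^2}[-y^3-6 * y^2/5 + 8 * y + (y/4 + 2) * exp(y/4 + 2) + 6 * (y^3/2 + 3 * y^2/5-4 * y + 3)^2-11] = 45*y^4 + 72*y^3 - 6552*y^2/25 + y*exp(y/4 + 2)/64 - 354*y/5 + exp(y/4 + 2)/4 + 1164/5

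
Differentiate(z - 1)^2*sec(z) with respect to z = (z^2*sin(z)/cos(z) - 2*z*sin(z)/cos(z) + 2*z + sin(z)/cos(z) - 2)/cos(z)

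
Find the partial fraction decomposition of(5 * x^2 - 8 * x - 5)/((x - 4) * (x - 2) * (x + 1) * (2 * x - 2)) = -2/(15*(x + 1)) - 2/(3*(x - 1)) + 1/(12*(x - 2)) + 43/(60*(x - 4))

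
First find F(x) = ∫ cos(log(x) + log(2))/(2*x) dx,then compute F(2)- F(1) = -sin(log(2))/2 + sin(log(4))/2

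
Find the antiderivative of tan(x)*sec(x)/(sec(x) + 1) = log(sec(x) + 1) + C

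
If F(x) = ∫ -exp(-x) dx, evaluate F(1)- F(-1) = -E + exp(-1)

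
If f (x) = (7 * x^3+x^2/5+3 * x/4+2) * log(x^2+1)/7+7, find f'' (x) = (420*x^5*log(x^2 + 1) + 700*x^5 + 4*x^4*log(x^2 + 1) + 12*x^4 + 840*x^3*log(x^2 + 1) + 995*x^3 + 8*x^2*log(x^2 + 1) - 20*x^2 + 420*x*log(x^2 + 1) + 45*x + 4*log(x^2 + 1) + 40)/(70*x^4 + 140*x^2 + 70)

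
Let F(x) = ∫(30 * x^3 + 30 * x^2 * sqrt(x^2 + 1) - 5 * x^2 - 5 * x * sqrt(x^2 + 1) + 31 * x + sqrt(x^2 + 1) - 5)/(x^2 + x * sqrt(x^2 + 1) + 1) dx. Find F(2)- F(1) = -log(1 + sqrt(2)) + log(2 + sqrt(5)) + 40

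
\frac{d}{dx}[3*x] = 3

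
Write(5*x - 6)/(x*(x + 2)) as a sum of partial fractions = 8/(x + 2) - 3/x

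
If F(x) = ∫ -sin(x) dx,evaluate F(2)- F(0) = -1 + cos(2)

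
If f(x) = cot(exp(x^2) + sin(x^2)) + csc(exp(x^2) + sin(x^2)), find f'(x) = -2*x*(exp(x^2)*cos(exp(x^2) + sin(x^2)) + exp(x^2) + cos(x^2)*cos(exp(x^2) + sin(x^2)) + cos(x^2))/sin(exp(x^2) + sin(x^2))^2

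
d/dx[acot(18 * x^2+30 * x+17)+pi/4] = (-18*x - 15)/(162*x^4 + 540*x^3 + 756*x^2 + 510*x + 145)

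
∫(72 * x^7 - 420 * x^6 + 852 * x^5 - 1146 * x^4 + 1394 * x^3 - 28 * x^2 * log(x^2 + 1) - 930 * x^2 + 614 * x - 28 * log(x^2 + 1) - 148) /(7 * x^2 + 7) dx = x*(12*x^5 - 84*x^4 + 195*x^3 - 242*x^2 + 307*x - 28*log(x^2 + 1) - 148)/7 + C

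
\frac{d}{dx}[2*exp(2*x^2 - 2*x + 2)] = 8*x*exp(2*x^2 - 2*x + 2) - 4*exp(2*x^2 - 2*x + 2)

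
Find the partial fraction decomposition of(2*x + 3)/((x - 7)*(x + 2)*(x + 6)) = -9/(52*(x + 6)) + 1/(36*(x + 2)) + 17/(117*(x - 7))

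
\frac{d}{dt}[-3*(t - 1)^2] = 6 - 6*t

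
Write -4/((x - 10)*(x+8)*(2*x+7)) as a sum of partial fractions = 16/(243*(2*x + 7)) - 2/(81*(x + 8)) - 2/(243*(x - 10))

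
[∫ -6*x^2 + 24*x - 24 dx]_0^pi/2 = -16 - 2*(-2 + pi/2)^3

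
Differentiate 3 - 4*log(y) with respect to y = -4/y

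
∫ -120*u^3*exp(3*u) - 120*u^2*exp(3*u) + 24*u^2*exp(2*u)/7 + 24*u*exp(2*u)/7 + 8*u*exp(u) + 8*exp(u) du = 4*u*(-70*u^2*exp(2*u) + 3*u*exp(u) + 14)*exp(u)/7 + C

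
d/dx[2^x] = 2^x*log(2)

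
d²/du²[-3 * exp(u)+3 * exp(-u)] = (3 - 3*exp(2*u))*exp(-u)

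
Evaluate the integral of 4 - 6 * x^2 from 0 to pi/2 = -pi^3/4 + 2*pi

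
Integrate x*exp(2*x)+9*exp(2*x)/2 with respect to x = (x + 4)*exp(2*x)/2 + C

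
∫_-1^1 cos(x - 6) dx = sin(7) - sin(5)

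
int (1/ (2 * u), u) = log(3*u)/2 + C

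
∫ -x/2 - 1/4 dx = -x^2/4 - x/4 + C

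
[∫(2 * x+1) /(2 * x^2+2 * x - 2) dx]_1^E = -log(2)/2 + log(-2 + 2*E + 2*exp(2))/2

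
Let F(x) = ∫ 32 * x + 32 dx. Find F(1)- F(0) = 48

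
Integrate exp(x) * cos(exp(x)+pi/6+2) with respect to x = sin(exp(x) + pi/6 + 2) + C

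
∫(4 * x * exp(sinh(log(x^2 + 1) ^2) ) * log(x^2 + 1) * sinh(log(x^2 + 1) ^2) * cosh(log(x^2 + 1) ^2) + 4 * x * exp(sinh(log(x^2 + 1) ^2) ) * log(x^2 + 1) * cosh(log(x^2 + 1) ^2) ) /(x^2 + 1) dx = exp(sinh(log(x^2 + 1)^2))*sinh(log(x^2 + 1)^2) + C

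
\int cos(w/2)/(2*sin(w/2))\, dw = log(2*sin(w/2)) + C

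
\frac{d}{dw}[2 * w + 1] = 2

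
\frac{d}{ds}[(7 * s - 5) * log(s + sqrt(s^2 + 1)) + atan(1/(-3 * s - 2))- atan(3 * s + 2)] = (7*s^2*log(s + sqrt(s^2 + 1)) + 7*s^2 + 7*s*sqrt(s^2 + 1)*log(s + sqrt(s^2 + 1)) + 7*s*sqrt(s^2 + 1) - 5*s - 5*sqrt(s^2 + 1) + 7*log(s + sqrt(s^2 + 1)))/(s^2 + s*sqrt(s^2 + 1) + 1)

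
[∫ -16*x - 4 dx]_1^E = -8*exp(2) - 4*E + 12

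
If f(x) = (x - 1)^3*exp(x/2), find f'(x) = x^3*exp(x/2)/2 + 3*x^2*exp(x/2)/2 - 9*x*exp(x/2)/2 + 5*exp(x/2)/2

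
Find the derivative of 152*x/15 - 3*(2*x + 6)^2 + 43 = -24*x - 928/15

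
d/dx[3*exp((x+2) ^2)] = 6*x*exp(x^2 + 4*x + 4) + 12*exp(x^2 + 4*x + 4)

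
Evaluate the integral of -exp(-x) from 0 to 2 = -1 + exp(-2)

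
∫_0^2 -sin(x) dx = -1 + cos(2)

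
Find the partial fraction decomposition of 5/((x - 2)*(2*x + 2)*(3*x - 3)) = 5/(36*(x + 1)) - 5/(12*(x - 1)) + 5/(18*(x - 2))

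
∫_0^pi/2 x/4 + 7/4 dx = -3 + (pi/8 + 3)*(pi/4 + 1)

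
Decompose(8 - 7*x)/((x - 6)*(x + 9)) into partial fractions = -71/(15*(x + 9)) - 34/(15*(x - 6))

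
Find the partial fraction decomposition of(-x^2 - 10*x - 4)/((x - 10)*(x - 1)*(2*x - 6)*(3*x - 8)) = -51/(11*(3*x - 8)) + 1/(12*(x - 1)) + 43/(28*(x - 3)) - 17/(231*(x - 10))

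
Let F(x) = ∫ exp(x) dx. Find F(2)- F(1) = -E + exp(2)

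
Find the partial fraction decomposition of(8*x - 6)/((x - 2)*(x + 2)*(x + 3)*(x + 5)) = 23/(21*(x + 5)) - 3/(x + 3) + 11/(6*(x + 2)) + 1/(14*(x - 2))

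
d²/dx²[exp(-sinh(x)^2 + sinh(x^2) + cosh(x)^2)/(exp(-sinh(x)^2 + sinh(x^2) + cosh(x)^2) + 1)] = 2*E*(2*E*x^2*exp(sinh(x^2))*sinh(x^2) - 2*E*x^2*exp(sinh(x^2))*cosh(x^2)^2 + 2*x^2*sinh(x^2) + 2*x^2*cosh(x^2)^2 + E*exp(sinh(x^2))*cosh(x^2) + cosh(x^2))*exp(sinh(x^2))/(E*exp(sinh(x^2)) + 1)^3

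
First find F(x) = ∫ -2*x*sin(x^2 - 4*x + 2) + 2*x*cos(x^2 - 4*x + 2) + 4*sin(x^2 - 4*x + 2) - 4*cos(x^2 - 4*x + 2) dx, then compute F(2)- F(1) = -sin(2) - cos(1) + cos(2) + sin(1)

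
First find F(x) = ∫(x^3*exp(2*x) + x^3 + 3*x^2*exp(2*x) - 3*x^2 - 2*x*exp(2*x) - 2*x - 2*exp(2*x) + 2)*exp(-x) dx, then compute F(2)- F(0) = -4*exp(-2) + 4*exp(2)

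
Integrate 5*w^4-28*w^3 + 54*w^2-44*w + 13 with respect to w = w^5 - 7*w^4 + 18*w^3 - 22*w^2 + 13*w + C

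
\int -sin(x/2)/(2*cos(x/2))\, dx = log(cos(x/2)) + C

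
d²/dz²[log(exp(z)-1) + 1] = -exp(z)/(exp(2*z) - 2*exp(z) + 1)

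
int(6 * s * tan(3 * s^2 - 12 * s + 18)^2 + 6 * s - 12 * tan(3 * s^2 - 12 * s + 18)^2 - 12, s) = tan(3*(s - 2)^2 + 6) + C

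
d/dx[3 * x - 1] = 3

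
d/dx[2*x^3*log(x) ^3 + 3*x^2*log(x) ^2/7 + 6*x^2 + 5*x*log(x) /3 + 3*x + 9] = 6*x^2*log(x)^3 + 6*x^2*log(x)^2 + 6*x*log(x)^2/7 + 6*x*log(x)/7 + 12*x + 5*log(x)/3 + 14/3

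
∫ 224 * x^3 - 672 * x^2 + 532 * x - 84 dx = 56*x^4 - 224*x^3 + 266*x^2 - 84*x + C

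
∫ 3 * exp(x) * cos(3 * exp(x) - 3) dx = sin(3*exp(x) - 3) + C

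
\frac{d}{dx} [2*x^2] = 4*x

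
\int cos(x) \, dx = sin(x) + C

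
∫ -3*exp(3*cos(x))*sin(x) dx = exp(3*cos(x)) + C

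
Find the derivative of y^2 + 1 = 2*y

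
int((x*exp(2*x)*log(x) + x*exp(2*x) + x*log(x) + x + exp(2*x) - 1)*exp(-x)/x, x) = 2*(log(x) + 1)*sinh(x) + C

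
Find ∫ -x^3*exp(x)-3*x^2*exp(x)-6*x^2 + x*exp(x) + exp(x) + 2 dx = -x*(x^2 - 1)*(exp(x) + 2) + C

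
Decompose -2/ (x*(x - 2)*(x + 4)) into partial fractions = -1/(12*(x + 4)) - 1/(6*(x - 2)) + 1/(4*x)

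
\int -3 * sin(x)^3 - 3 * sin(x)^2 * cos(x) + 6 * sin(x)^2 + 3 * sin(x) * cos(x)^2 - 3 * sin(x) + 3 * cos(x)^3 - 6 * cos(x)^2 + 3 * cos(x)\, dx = (sqrt(2)*sin(x + pi/4) - 1)^3 + C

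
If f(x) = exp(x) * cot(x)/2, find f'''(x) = (-5/2 + 7/(2*tan(x)) - 11/(2*tan(x)^2) + 3/tan(x)^3 - 3/tan(x)^4)*exp(x)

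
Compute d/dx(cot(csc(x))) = cos(x)/(sin(x)^2*sin(1/sin(x))^2)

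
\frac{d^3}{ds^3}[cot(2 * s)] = -48*cot(2*s)^4 - 64*cot(2*s)^2 - 16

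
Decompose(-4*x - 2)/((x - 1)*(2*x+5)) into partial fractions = -16/(7*(2*x + 5)) - 6/(7*(x - 1))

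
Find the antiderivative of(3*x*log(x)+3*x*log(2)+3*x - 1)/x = (3*x - 1)*log(2*x) + C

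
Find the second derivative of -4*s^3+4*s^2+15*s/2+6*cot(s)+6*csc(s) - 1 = -24*s + 8 - 6/sin(s) + 12*cos(s)/sin(s)^3 + 12/sin(s)^3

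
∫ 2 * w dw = w^2 + C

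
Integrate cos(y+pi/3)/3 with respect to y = sin(y + pi/3)/3 + C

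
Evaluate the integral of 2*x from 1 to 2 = 3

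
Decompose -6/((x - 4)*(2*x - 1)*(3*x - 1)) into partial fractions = -54/(11*(3*x - 1)) + 24/(7*(2*x - 1)) - 6/(77*(x - 4))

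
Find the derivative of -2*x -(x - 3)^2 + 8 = 4 - 2*x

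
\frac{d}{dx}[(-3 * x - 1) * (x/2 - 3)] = 17/2 - 3*x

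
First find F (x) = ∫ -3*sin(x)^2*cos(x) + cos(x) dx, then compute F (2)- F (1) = -sin(1)*cos(1)^2 + sin(2)*cos(2)^2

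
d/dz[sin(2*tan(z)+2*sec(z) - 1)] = 2*cos(2*tan(z) + 2*sec(z) - 1)*tan(z)^2 + 2*cos(2*tan(z) + 2*sec(z) - 1)*tan(z)*sec(z) + 2*cos(2*tan(z) + 2*sec(z) - 1)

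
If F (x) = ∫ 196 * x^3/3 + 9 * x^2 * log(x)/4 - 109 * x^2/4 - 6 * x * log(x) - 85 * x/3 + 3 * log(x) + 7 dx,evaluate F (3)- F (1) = 9*log(3)/4 + 2912/3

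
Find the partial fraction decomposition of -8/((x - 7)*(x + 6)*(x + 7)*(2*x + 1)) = 64/(2145*(2*x + 1)) + 4/(91*(x + 7)) - 8/(143*(x + 6)) - 4/(1365*(x - 7))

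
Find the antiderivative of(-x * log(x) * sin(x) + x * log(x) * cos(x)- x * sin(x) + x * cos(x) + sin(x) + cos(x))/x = sqrt(2)*(log(x) + 1)*sin(x + pi/4) + C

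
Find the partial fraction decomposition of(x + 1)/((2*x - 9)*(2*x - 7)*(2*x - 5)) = 7/(16*(2*x - 5)) - 9/(8*(2*x - 7)) + 11/(16*(2*x - 9))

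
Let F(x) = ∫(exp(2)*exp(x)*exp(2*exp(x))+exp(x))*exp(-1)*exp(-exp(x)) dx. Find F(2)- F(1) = -exp(1 + E) - exp(-exp(2) - 1) + exp(-E - 1) + exp(1 + exp(2))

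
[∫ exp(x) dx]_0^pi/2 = -1 + exp(pi/2)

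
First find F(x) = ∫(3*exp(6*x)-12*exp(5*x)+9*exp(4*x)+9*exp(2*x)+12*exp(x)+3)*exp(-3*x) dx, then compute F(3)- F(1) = -(-2 - exp(-1) + E)^3 + (-2 - exp(-3) + exp(3))^3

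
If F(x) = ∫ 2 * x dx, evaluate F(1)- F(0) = 1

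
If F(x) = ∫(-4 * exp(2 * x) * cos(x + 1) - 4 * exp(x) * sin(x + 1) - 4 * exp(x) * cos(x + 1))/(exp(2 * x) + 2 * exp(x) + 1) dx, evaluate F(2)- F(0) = -4*exp(2)*sin(3)/(1 + exp(2)) + 2*sin(1)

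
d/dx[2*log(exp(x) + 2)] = 2*exp(x)/(exp(x) + 2)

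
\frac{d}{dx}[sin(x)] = cos(x)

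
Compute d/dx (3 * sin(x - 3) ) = 3*cos(x - 3)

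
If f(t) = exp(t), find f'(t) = exp(t)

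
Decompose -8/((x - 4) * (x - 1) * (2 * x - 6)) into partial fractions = -2/(3*(x - 1)) + 2/(x - 3) - 4/(3*(x - 4))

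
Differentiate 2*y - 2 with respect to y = 2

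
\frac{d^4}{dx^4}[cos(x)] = cos(x)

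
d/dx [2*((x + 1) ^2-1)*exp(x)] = 2*x^2*exp(x) + 8*x*exp(x) + 4*exp(x)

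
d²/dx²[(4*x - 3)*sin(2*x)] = -16*x*sin(2*x) + 12*sin(2*x) + 16*cos(2*x)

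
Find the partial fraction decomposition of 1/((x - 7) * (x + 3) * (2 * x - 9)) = -4/(75*(2*x - 9)) + 1/(150*(x + 3)) + 1/(50*(x - 7))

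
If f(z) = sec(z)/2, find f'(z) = tan(z)*sec(z)/2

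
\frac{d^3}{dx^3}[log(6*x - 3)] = 16/(8*x^3 - 12*x^2 + 6*x - 1)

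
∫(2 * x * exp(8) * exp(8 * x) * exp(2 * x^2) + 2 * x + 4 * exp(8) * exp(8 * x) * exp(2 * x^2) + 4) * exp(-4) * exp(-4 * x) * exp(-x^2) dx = 2*sinh((x + 2)^2) + C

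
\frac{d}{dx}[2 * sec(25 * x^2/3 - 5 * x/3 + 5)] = 100*x*tan(25*x^2/3 - 5*x/3 + 5)*sec(25*x^2/3 - 5*x/3 + 5)/3 - 10*tan(25*x^2/3 - 5*x/3 + 5)*sec(25*x^2/3 - 5*x/3 + 5)/3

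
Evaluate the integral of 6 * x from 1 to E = -3 + 3*exp(2)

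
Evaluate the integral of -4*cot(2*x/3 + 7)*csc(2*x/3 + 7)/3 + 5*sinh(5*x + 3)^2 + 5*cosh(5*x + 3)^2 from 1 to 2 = -sinh(8)*cosh(8) - 2*csc(23/3) + 2*csc(25/3) + sinh(26)/2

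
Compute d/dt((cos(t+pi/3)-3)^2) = 6*sin(t + pi/3) - cos(2*t + pi/6)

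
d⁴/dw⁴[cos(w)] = cos(w)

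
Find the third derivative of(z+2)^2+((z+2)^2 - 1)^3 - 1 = 120*z^3 + 720*z^2 + 1368*z + 816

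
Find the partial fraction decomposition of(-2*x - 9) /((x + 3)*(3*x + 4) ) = -19/(5*(3*x + 4)) + 3/(5*(x + 3))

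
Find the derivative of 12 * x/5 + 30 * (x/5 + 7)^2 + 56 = 12*x/5 + 432/5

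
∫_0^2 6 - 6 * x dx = 0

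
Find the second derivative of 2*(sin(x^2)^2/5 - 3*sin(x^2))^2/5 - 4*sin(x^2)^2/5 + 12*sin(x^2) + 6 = -32*x^2*(1 - cos(2*x^2))^2/125 - 1164*x^2*sin(x^2)/25 - 108*x^2*sin(3*x^2)/25 + 2752*x^2*cos(2*x^2)/125 + 48*x^2/125 + 704*sin(2*x^2)/125 - 2*sin(4*x^2)/125 + 582*cos(x^2)/25 + 18*cos(3*x^2)/25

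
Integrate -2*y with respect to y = -y^2 + C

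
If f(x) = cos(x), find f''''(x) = cos(x)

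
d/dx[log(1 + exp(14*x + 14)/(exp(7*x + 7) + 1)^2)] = 14*exp(14*x + 14)/(2*exp(21)*exp(21*x) + 4*exp(14)*exp(14*x) + 3*exp(7)*exp(7*x) + 1)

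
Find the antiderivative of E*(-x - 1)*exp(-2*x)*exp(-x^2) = exp(-x^2 - 2*x + 1)/2 + C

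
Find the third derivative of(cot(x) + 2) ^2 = -24*cot(x)^5 - 24*cot(x)^4 - 40*cot(x)^3 - 32*cot(x)^2 - 16*cot(x) - 8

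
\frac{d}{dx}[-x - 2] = -1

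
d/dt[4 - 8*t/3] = -8/3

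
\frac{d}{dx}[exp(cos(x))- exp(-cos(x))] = -(exp(cos(x)) + exp(-cos(x)))*sin(x)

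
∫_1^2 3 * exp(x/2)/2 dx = -3*exp(1/2) + 3*E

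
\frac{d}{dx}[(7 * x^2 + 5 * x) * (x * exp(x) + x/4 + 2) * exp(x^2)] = 7*x^4*exp(x^2)/2 + 14*x^4*exp(x^2 + x) + 61*x^3*exp(x^2)/2 + 17*x^3*exp(x^2 + x) + 101*x^2*exp(x^2)/4 + 26*x^2*exp(x^2 + x) + 61*x*exp(x^2)/2 + 10*x*exp(x^2 + x) + 10*exp(x^2)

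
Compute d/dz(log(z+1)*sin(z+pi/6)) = (z*log(z + 1)*cos(z + pi/6) + log(z + 1)*cos(z + pi/6) + sin(z + pi/6))/(z + 1)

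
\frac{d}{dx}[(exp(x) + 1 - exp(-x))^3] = (3*exp(6*x) + 6*exp(5*x) - 6*exp(x) + 3)*exp(-3*x)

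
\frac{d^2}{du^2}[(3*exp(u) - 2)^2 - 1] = 36*exp(2*u) - 12*exp(u)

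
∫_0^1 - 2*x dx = -1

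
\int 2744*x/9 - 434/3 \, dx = 1372*x^2/9 - 434*x/3 + C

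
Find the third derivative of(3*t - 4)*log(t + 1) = (-3*t - 17)/(t^3 + 3*t^2 + 3*t + 1)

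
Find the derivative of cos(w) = -sin(w)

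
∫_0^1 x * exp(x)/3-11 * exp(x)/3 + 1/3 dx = 13/3 - 11*E/3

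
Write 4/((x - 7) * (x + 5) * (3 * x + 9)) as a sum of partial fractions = 1/(18*(x + 5)) - 1/(15*(x + 3)) + 1/(90*(x - 7))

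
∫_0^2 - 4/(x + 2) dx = -4*log(2)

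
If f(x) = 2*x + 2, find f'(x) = 2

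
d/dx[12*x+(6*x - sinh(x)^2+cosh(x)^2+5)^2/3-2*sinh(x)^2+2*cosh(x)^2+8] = 24*x + 36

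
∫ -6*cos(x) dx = -6*sin(x) + C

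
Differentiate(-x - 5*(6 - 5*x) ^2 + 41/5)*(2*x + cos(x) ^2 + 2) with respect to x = 125*x^2*sin(2*x) - 750*x^2 - 299*x*sin(2*x) - 250*x*cos(x)^2 + 696*x + 859*sin(2*x)/5 + 299*cos(x)^2 + 1272/5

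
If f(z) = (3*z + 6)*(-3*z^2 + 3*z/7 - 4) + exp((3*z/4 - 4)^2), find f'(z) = -27*z^2 + 9*z*exp(9*z^2/16 - 6*z + 16)/8 - 234*z/7 - 6*exp(9*z^2/16 - 6*z + 16) - 66/7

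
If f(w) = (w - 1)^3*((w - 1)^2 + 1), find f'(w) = 5*w^4 - 20*w^3 + 33*w^2 - 26*w + 8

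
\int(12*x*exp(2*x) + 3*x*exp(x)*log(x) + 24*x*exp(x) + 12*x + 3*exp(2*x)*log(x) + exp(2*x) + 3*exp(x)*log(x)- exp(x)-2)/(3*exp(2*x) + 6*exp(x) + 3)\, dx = (x*exp(x)*log(x) + (exp(x) + 1)*(6*x^2 - 2*x + 13)/3)/(exp(x) + 1) + C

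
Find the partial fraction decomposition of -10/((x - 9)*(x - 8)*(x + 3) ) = -5/(66*(x + 3)) + 10/(11*(x - 8)) - 5/(6*(x - 9))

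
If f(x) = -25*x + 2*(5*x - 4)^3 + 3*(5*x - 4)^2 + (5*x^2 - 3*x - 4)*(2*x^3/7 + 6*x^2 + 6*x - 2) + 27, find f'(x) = 50*x^4/7 + 816*x^3/7 + 5478*x^2/7 - 1154*x + 317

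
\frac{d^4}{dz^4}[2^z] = 2^z*log(2)^4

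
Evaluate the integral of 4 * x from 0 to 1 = 2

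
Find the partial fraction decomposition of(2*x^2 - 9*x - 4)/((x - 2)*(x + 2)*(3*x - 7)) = -127/(13*(3*x - 7)) + 11/(26*(x + 2)) + 7/(2*(x - 2))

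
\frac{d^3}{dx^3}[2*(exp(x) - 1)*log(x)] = (2*x^3*exp(x)*log(x) + 6*x^2*exp(x) - 6*x*exp(x) + 4*exp(x) - 4)/x^3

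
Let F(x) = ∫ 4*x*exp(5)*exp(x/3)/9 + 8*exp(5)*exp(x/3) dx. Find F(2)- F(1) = -64*exp(16/3)/3 + 68*exp(17/3)/3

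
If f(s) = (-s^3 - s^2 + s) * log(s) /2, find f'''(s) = (-6*s^2*log(s) - 11*s^2 - 2*s - 1)/(2*s^2)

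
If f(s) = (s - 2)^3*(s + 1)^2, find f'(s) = 5*s^4 - 16*s^3 + 3*s^2 + 20*s - 4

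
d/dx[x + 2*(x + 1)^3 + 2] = 6*x^2 + 12*x + 7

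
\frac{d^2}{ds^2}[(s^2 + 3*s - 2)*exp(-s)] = (s^2 - s - 6)*exp(-s)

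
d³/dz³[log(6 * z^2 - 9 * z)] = (32*z^3 - 72*z^2 + 108*z - 54)/(8*z^6 - 36*z^5 + 54*z^4 - 27*z^3)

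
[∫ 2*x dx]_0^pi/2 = pi^2/4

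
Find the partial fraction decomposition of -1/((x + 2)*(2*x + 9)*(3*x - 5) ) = -9/(407*(3*x - 5)) - 4/(185*(2*x + 9)) + 1/(55*(x + 2))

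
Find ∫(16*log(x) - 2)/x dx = 2*(4*log(x) - 1)*log(x) + C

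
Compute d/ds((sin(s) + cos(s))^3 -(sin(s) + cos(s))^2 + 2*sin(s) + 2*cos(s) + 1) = 3*sqrt(2)*sin(3*s + pi/4)/2 - 2*cos(2*s) + 7*sqrt(2)*cos(s + pi/4)/2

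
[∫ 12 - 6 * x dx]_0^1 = 9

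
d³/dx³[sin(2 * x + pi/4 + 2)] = -8*cos(2*x + pi/4 + 2)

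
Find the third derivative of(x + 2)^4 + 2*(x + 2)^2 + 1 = 24*x + 48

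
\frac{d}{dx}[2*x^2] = 4*x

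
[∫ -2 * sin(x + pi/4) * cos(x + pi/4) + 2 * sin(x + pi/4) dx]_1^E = 2*cos(pi/4 + 1) - sin(2*E)/2 + sin(2)/2 - 2*cos(pi/4 + E)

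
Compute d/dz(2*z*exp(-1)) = 2*exp(-1)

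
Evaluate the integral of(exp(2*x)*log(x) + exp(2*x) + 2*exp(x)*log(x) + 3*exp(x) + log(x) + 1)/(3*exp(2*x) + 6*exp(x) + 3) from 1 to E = -E/(3*(1 + E)) + exp(E)/(3*(1 + exp(E))) + E/3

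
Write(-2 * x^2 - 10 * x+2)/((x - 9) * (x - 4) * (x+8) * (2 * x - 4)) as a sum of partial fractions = 23/(2040*(x + 8)) - 13/(140*(x - 2)) + 7/(24*(x - 4)) - 25/(119*(x - 9))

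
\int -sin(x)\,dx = cos(x) + C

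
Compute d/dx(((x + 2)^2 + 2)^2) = 4*x^3 + 24*x^2 + 56*x + 48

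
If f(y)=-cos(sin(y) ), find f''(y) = -sin(y)*sin(sin(y)) + cos(y)^2*cos(sin(y))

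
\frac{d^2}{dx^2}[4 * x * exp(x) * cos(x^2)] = 4*(-4*x^3*cos(x^2) - 4*x^2*sin(x^2) - 6*x*sin(x^2) + x*cos(x^2) + 2*cos(x^2))*exp(x)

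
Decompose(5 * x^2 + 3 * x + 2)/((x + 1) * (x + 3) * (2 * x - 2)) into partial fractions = 19/(8*(x + 3)) - 1/(2*(x + 1)) + 5/(8*(x - 1))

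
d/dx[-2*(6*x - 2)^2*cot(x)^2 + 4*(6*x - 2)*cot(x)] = 144*x^2*cot(x)^3 + 144*x^2*cot(x) - 96*x*cot(x)^3 - 168*x*cot(x)^2 - 96*x*cot(x) - 24*x + 16*cot(x)^3 + 56*cot(x)^2 + 40*cot(x) + 8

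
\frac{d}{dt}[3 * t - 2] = 3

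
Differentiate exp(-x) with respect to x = -exp(-x)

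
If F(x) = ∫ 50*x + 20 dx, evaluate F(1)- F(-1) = 40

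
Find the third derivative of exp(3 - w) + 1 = -exp(3 - w)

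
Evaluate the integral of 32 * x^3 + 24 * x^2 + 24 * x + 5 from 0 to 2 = 250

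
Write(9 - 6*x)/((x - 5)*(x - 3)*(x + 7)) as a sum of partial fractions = 17/(40*(x + 7)) + 9/(20*(x - 3)) - 7/(8*(x - 5))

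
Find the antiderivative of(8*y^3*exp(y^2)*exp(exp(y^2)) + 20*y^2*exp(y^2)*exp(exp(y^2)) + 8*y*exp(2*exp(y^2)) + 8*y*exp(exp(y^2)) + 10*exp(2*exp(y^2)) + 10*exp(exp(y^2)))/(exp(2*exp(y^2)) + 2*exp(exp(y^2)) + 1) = 2*y*(2*y + 5)*exp(exp(y^2))/(exp(exp(y^2)) + 1) + C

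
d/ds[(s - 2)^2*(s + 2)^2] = 4*s^3 - 16*s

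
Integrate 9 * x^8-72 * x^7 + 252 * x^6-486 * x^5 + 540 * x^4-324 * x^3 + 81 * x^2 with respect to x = x^9 - 9*x^8 + 36*x^7 - 81*x^6 + 108*x^5 - 81*x^4 + 27*x^3 + C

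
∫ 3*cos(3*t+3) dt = sin(3*t + 3) + C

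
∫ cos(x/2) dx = 2*sin(x/2) + C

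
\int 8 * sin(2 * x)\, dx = -4*cos(2*x) + C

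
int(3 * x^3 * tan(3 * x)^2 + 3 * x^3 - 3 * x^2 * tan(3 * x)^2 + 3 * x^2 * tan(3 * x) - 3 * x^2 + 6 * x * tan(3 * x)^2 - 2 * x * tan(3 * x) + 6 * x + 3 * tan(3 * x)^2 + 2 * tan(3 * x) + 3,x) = (x^3 - x^2 + 2*x + 1)*tan(3*x) + C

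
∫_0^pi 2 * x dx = pi^2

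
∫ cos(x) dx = sin(x) + C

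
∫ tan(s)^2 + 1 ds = tan(s) + C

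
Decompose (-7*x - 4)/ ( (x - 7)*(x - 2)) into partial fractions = 18/(5*(x - 2)) - 53/(5*(x - 7))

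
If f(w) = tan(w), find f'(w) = cos(w)^(-2)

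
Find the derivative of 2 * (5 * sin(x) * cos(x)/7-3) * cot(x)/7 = -10*sin(2*x)/49 + 6/(7*sin(x)^2)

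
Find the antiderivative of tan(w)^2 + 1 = tan(w) + C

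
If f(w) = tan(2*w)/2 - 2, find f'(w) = cos(2*w)^(-2)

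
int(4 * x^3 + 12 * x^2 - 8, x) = x^4 + 4*x^3 - 8*x + C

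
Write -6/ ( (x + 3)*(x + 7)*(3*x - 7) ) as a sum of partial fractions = -27/(224*(3*x - 7)) - 3/(56*(x + 7)) + 3/(32*(x + 3))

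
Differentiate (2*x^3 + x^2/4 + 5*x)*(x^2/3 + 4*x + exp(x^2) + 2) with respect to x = 4*x^4*exp(x^2) + 10*x^4/3 + x^3*exp(x^2)/2 + 97*x^3/3 + 16*x^2*exp(x^2) + 20*x^2 + x*exp(x^2)/2 + 41*x + 5*exp(x^2) + 10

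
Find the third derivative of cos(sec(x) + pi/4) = (sin(pi/4 + 1/cos(x)) - 7*sin(pi/4 + 1/cos(x))/cos(x)^2 + sin(pi/4 + 1/cos(x))/cos(x)^4 + 3*cos(pi/4 + 1/cos(x))/cos(x) - 6*cos(pi/4 + 1/cos(x))/cos(x)^3)*sin(x)/cos(x)^2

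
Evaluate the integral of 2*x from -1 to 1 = 0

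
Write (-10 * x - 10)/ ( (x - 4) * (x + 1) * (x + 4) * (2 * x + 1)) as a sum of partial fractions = 40/(63*(2*x + 1)) - 5/(28*(x + 4)) - 5/(36*(x - 4))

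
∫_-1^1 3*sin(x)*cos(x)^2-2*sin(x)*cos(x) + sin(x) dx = 0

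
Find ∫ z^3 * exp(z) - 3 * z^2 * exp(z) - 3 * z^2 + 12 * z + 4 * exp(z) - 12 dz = (z - 2)^3*(exp(z) - 1) + C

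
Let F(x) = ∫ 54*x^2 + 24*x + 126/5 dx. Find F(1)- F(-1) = 432/5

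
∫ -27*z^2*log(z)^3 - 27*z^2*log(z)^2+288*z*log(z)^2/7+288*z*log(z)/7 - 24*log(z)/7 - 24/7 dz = 3*z*(-21*z^2*log(z)^2 + 48*z*log(z) - 8)*log(z)/7 + C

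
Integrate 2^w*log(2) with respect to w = 2^w + C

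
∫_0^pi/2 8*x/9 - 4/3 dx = -1 + (-1 + pi/3)^2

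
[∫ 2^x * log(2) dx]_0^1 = 1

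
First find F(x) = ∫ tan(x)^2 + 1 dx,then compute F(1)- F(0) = tan(1)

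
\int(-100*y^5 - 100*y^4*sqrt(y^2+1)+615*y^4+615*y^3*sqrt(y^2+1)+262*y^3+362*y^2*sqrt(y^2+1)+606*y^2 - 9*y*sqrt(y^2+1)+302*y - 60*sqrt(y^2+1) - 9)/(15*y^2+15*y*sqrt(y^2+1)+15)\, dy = -y*(y - 9)*(25*y^2 + 20*y - 1)/15 - 4*log(y + sqrt(y^2 + 1)) + C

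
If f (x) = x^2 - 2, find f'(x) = 2*x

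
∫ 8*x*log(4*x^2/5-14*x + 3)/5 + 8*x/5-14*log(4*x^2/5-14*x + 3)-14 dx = (4*x^2 - 70*x + 15)*log(4*x^2/5 - 14*x + 3)/5 + C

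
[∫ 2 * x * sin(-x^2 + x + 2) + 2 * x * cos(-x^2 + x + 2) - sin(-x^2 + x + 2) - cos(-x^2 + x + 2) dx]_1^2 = -cos(2) + sin(2) + 1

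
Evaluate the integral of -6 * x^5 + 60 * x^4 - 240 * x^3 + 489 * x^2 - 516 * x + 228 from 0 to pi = -(-2 + pi)^6 + 3*(-2 + pi)^3 + 88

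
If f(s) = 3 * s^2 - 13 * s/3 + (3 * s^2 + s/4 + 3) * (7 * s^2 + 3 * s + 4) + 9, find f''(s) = 252*s^2 + 129*s/2 + 147/2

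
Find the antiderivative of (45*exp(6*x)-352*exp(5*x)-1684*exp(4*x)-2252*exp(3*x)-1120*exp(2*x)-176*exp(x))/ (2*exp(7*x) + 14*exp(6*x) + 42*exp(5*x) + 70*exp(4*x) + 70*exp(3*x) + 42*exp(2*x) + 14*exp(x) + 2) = (11*exp(6*x) - 24*exp(5*x) + 292*exp(4*x) + 1512*exp(3*x) + 2260*exp(2*x) + 1352*exp(x) + 284)/(4*(exp(6*x) + 6*exp(5*x) + 15*exp(4*x) + 20*exp(3*x) + 15*exp(2*x) + 6*exp(x) + 1)) + C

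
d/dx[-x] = -1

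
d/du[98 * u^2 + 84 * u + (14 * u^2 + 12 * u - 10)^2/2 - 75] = 392*u^3 + 504*u^2 + 60*u - 36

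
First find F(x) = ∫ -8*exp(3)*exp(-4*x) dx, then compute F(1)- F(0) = -2*exp(3) + 2*exp(-1)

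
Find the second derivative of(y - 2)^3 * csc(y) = (-y^3 + 2*y^3/sin(y)^2 + 6*y^2 - 6*y^2*cos(y)/sin(y) - 12*y^2/sin(y)^2 - 6*y + 24*y*cos(y)/sin(y) + 24*y/sin(y)^2 - 4 - 24*cos(y)/sin(y) - 16/sin(y)^2)/sin(y)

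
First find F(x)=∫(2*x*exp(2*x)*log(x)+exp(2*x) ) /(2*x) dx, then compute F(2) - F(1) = exp(4)*log(2)/2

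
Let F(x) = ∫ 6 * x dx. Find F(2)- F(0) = 12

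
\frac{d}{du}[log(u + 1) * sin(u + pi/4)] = (u*log(u + 1)*cos(u + pi/4) + log(u + 1)*cos(u + pi/4) + sin(u + pi/4))/(u + 1)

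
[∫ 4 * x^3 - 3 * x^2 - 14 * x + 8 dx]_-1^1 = 14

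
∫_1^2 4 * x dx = 6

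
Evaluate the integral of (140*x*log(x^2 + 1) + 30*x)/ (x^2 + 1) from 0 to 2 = 15*log(5) + 35*log(5)^2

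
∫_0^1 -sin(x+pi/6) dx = -sqrt(3)/2 + cos(pi/6 + 1)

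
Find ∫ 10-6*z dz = -3*z^2 + 10*z + C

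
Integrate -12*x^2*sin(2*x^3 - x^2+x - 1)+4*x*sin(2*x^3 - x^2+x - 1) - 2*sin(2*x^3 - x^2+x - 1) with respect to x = 2*cos(2*x^3 - x^2 + x - 1) + C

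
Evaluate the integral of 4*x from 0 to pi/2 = pi^2/2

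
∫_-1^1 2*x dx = 0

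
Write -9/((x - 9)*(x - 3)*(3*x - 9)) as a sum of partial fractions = 1/(12*(x - 3)) + 1/(2*(x - 3)^2) - 1/(12*(x - 9))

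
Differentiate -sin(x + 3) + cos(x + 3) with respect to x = -sin(x + 3) - cos(x + 3)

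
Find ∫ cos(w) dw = sin(w) + C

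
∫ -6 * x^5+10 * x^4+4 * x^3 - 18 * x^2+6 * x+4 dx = -x^6 + 2*x^5 + x^4 - 6*x^3 + 3*x^2 + 4*x + C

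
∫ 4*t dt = 2*t^2 + C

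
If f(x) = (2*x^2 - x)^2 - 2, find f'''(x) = 96*x - 24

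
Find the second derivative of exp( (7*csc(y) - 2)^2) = 14*(2 - 70/sin(y) + 388/sin(y)^2 - 609/sin(y)^3 - 392/sin(y)^4 + 686/sin(y)^5)*exp(4)*exp(49/sin(y)^2)*exp(-28/sin(y))/sin(y)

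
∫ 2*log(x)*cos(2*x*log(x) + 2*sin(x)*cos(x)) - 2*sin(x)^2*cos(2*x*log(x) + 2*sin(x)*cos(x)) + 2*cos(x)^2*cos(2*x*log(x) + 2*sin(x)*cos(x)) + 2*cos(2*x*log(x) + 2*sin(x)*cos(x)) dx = sin(2*x*log(x) + sin(2*x)) + C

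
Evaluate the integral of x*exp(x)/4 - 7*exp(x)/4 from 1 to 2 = -3*exp(2)/2 + 7*E/4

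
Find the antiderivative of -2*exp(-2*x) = exp(-2*x) + C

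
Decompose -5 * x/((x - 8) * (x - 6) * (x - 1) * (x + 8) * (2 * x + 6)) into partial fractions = 1/(504*(x + 8)) - 1/(264*(x + 3)) - 1/(504*(x - 1)) + 1/(84*(x - 6)) - 5/(616*(x - 8))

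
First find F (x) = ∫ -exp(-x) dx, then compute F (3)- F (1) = -exp(-1) + exp(-3)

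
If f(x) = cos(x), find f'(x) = -sin(x)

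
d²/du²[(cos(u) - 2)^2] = 4*cos(u) - 2*cos(2*u)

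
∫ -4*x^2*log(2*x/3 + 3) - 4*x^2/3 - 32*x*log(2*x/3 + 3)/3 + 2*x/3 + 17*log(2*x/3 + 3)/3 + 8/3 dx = (2*x + 9)*(-2*x^2 + x + 4)*log(2*x/3 + 3)/3 + C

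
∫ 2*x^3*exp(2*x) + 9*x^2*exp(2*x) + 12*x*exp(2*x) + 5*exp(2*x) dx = (x + 1)^3*exp(2*x) + C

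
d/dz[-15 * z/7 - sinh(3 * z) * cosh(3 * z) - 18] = -3*cosh(6*z) - 15/7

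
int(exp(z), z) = exp(z) + C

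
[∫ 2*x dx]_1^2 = 3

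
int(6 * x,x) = 3*x^2 + C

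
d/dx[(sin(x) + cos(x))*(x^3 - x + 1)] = -x^3*sin(x) + x^3*cos(x) + 3*x^2*sin(x) + 3*x^2*cos(x) + x*sin(x) - x*cos(x) - 2*sin(x)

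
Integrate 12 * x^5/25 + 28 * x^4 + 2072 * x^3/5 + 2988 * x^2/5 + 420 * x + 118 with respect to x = 2*x^6/25 + 28*x^5/5 + 518*x^4/5 + 996*x^3/5 + 210*x^2 + 118*x + C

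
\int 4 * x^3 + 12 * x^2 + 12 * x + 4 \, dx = x^4 + 4*x^3 + 6*x^2 + 4*x + C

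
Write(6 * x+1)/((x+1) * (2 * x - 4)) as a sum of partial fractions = 5/(6*(x + 1)) + 13/(6*(x - 2))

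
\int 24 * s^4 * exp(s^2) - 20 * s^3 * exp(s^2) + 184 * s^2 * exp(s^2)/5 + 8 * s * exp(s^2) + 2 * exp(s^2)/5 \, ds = 2*(30*s^3 - 25*s^2 + s + 35)*exp(s^2)/5 + C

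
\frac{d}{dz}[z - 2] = 1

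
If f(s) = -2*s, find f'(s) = -2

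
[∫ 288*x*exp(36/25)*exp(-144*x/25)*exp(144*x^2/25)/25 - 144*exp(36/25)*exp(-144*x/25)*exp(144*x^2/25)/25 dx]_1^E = -exp(36/25) + exp((-6/5 + 12*E/5)^2)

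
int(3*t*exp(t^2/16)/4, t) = 6*exp(t^2/16) + C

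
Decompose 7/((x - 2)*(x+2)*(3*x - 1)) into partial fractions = -9/(5*(3*x - 1)) + 1/(4*(x + 2)) + 7/(20*(x - 2))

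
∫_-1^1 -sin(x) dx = 0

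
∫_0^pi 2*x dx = pi^2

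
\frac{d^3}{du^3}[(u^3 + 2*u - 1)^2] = 120*u^3 + 96*u - 12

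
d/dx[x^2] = 2*x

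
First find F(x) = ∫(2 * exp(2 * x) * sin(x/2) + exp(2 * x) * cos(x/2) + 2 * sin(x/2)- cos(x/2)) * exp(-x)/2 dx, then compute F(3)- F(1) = (-E + exp(-1))*sin(1/2) + (-exp(-3) + exp(3))*sin(3/2)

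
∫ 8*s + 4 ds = 4*s^2 + 4*s + C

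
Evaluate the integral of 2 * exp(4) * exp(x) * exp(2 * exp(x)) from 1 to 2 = -exp(4 + 2*E) + exp(4 + 2*exp(2))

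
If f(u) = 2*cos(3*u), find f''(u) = -18*cos(3*u)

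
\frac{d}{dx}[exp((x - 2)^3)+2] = 3*x^2*exp(x^3 - 6*x^2 + 12*x - 8) - 12*x*exp(x^3 - 6*x^2 + 12*x - 8) + 12*exp(x^3 - 6*x^2 + 12*x - 8)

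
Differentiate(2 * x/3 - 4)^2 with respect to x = 8*x/9 - 16/3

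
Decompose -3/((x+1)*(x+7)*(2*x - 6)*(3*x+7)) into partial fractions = -81/(1792*(3*x + 7)) + 1/(560*(x + 7)) + 1/(64*(x + 1)) - 3/(1280*(x - 3))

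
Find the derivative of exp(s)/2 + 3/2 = exp(s)/2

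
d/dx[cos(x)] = -sin(x)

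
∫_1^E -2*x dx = 1 - exp(2)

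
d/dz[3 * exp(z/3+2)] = exp(z/3 + 2)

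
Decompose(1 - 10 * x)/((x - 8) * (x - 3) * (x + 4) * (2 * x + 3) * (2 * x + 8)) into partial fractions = 128/(4275*(2*x + 3)) - 6583/(352800*(x + 4)) - 41/(840*(x + 4)^2) + 29/(4410*(x - 3)) - 79/(27360*(x - 8))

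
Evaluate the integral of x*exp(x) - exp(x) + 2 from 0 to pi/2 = (-2 + pi/2)*(2 + exp(pi/2)) + 6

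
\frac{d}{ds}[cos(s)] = -sin(s)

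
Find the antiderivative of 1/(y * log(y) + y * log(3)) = log(2*log(3*y)) + C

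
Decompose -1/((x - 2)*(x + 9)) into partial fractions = 1/(11*(x + 9)) - 1/(11*(x - 2))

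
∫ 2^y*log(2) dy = 2^y + C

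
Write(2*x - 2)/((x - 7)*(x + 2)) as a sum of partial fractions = 2/(3*(x + 2)) + 4/(3*(x - 7))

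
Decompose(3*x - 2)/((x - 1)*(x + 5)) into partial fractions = 17/(6*(x + 5)) + 1/(6*(x - 1))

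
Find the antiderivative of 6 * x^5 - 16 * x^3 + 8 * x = x^6 - 4*x^4 + 4*x^2 + C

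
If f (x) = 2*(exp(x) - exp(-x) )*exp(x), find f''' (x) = 16*exp(2*x)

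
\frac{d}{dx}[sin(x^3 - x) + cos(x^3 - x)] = sqrt(2)*(3*x^2 - 1)*cos(x^3 - x + pi/4)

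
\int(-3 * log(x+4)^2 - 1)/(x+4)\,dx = -log(x + 4)^3 - log(x + 4) + C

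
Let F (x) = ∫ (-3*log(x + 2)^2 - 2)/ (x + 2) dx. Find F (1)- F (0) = -2*log(3) - log(3)^3 + log(2)^3 + 2*log(2)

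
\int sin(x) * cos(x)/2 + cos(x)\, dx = (sin(x) + 4)*sin(x)/4 + C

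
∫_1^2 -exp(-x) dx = -exp(-1) + exp(-2)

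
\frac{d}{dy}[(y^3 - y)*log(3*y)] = 3*y^2*log(y) + y^2 + 3*y^2*log(3) - log(y) - log(3) - 1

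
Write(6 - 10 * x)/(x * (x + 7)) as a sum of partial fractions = -76/(7*(x + 7)) + 6/(7*x)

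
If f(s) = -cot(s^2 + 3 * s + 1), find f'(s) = (2*s + 3)/sin(s^2 + 3*s + 1)^2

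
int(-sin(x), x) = cos(x) + C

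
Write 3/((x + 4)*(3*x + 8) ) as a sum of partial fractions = 9/(4*(3*x + 8)) - 3/(4*(x + 4))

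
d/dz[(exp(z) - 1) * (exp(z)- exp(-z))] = (2*exp(3*z) - exp(2*z) - 1)*exp(-z)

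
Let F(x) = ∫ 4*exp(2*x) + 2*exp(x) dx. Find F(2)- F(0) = -4 + 2*(1 + exp(2))*exp(2)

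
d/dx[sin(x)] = cos(x)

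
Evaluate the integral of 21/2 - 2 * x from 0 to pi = (-4 + pi/2)*(5 - 2*pi) + 20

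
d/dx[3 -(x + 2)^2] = -2*x - 4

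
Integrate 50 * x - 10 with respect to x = 25*x^2 - 10*x + C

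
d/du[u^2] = 2*u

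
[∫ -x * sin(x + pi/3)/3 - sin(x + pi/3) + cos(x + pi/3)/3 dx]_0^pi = -1 - pi/6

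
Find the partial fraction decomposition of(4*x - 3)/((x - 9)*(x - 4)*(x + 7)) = -31/(176*(x + 7)) - 13/(55*(x - 4)) + 33/(80*(x - 9))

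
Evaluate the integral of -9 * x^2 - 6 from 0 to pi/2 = -3*pi^3/8 - 3*pi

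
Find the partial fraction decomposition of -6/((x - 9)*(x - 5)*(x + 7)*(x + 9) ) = 1/(84*(x + 9)) - 1/(64*(x + 7)) + 1/(112*(x - 5)) - 1/(192*(x - 9))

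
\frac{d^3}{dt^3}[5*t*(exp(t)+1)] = 5*t*exp(t) + 15*exp(t)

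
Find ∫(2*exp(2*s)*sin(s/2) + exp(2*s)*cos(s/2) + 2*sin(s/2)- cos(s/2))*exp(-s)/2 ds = 2*sin(s/2)*sinh(s) + C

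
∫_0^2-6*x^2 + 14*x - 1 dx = 10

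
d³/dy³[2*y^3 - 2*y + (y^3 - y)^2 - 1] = 120*y^3 - 48*y + 12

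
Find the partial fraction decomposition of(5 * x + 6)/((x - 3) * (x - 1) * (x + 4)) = -2/(5*(x + 4)) - 11/(10*(x - 1)) + 3/(2*(x - 3))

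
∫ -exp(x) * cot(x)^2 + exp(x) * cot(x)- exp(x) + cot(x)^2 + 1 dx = (exp(x) - 1)*cot(x) + C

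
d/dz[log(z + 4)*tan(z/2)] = 2*(z*log(z + 4) + 4*log(z + 4) + sin(z))/((2*z + 8)*(cos(z) + 1))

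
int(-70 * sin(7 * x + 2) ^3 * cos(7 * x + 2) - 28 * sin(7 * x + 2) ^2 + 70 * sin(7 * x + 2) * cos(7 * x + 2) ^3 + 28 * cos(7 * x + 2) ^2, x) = 5*sin(7*x + 2)^2*cos(7*x + 2)^2 + 2*sin(14*x + 4) + C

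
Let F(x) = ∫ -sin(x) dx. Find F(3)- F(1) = cos(3) - cos(1)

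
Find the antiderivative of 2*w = w^2 + C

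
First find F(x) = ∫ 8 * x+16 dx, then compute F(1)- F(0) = 20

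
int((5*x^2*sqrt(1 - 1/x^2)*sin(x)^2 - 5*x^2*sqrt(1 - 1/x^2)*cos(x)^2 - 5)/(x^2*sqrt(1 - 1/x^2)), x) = -5*sin(2*x)/2 - 5*asec(x) + C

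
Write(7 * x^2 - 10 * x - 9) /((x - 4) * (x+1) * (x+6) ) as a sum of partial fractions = 303/(50*(x + 6)) - 8/(25*(x + 1)) + 63/(50*(x - 4))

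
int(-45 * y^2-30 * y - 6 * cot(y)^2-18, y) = -15*y^3 - 15*y^2 - 12*y + 6*cot(y) + C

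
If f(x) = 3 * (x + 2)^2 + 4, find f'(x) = 6*x + 12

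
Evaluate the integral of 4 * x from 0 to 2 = 8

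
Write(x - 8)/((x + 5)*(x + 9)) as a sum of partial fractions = 17/(4*(x + 9)) - 13/(4*(x + 5))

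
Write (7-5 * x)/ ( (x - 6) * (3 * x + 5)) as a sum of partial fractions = -2/(3*x + 5) - 1/(x - 6)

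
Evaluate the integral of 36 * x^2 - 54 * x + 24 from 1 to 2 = 27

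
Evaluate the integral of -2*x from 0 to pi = -pi^2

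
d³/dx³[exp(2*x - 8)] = 8*exp(2*x - 8)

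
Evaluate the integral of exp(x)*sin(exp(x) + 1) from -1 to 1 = cos(exp(-1) + 1) - cos(1 + E)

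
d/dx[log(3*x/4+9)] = 1/(x + 12)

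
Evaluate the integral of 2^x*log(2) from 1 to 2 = 2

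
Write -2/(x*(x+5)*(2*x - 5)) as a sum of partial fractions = -8/(75*(2*x - 5)) - 2/(75*(x + 5)) + 2/(25*x)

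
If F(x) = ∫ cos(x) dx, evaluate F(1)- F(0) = sin(1)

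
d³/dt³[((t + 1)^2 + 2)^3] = 120*t^3 + 360*t^2 + 504*t + 264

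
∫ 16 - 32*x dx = -16*x^2 + 16*x + C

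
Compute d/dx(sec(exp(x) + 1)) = exp(x)*tan(exp(x) + 1)*sec(exp(x) + 1)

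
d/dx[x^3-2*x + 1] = 3*x^2 - 2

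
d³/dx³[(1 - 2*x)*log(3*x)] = (2*x + 2)/x^3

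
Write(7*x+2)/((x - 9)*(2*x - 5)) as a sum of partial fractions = -3/(2*x - 5) + 5/(x - 9)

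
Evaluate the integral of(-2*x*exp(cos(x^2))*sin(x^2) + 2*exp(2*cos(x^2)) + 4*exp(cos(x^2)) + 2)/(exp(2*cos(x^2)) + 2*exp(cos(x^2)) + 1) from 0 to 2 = -E/(1 + E) + 1/(1 + exp(-cos(4))) + 4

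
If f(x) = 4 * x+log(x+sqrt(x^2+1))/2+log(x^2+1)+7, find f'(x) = (8*x^4 + 8*x^3*sqrt(x^2 + 1) + 5*x^3 + 5*x^2*sqrt(x^2 + 1) + 16*x^2 + 8*x*sqrt(x^2 + 1) + 5*x + sqrt(x^2 + 1) + 8)/(2*x^4 + 2*x^3*sqrt(x^2 + 1) + 4*x^2 + 2*x*sqrt(x^2 + 1) + 2)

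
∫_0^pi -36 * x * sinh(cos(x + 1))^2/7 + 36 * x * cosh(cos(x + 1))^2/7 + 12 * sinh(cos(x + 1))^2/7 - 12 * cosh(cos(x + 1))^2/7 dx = -6*pi*(2 - 3*pi)/7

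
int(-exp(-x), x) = exp(-x) + C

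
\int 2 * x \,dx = x^2 + C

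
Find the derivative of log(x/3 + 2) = 1/(x + 6)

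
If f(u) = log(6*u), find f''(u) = -1/u^2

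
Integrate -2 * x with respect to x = -x^2 + C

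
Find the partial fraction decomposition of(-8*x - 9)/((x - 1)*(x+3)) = -15/(4*(x + 3)) - 17/(4*(x - 1))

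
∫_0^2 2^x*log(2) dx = 3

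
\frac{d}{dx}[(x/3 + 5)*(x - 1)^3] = 4*x^3/3 + 12*x^2 - 28*x + 44/3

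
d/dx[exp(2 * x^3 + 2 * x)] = 6*x^2*exp(2*x^3 + 2*x) + 2*exp(2*x^3 + 2*x)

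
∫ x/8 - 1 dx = x^2/16 - x + C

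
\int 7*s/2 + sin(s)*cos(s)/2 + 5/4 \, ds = 7*s^2/4 + 5*s/4 + sin(s)^2/4 + C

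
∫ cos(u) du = sin(u) + C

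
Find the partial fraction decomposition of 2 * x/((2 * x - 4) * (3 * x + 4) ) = 2/(5*(3*x + 4)) + 1/(5*(x - 2))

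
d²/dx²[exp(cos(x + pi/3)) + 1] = exp(cos(x + pi/3))*sin(x + pi/3)^2 - exp(cos(x + pi/3))*cos(x + pi/3)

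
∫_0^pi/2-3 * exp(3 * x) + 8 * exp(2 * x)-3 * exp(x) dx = -(-1 + exp(pi/2))^3 - 2 + 2*exp(pi/2) + (-1 + exp(pi/2))^2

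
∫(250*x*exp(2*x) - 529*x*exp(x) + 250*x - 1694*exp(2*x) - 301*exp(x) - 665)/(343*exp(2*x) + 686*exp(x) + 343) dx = (1029*(2 - x)*exp(x) + 5*(exp(x) + 1)*(7*x + (5*x - 14)^2 + 392))/(343*(exp(x) + 1)) + C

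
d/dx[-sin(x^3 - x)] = (1 - 3*x^2)*cos(x*(x^2 - 1))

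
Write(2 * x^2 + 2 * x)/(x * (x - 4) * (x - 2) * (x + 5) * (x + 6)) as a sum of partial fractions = 1/(8*(x + 6)) - 8/(63*(x + 5)) - 3/(56*(x - 2)) + 1/(18*(x - 4))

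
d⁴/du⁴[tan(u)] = 24*tan(u)^5 + 40*tan(u)^3 + 16*tan(u)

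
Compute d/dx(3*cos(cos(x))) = 3*sin(x)*sin(cos(x))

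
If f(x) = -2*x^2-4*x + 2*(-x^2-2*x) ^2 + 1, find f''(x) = 24*x^2 + 48*x + 12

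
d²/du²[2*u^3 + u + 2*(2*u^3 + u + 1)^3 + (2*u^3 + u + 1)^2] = 1152*u^7 + 1008*u^5 + 840*u^4 + 240*u^3 + 336*u^2 + 120*u + 14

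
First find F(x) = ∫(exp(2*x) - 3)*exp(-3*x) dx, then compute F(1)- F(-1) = -exp(3) - exp(-1) + exp(-3) + E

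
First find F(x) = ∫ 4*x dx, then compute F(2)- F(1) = 6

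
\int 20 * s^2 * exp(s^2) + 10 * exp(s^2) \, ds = 10*s*exp(s^2) + C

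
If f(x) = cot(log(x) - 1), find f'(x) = -1/(x*sin(log(x) - 1)^2)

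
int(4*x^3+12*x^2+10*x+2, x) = x^4 + 4*x^3 + 5*x^2 + 2*x + C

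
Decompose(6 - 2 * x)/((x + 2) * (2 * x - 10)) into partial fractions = -5/(7*(x + 2)) - 2/(7*(x - 5))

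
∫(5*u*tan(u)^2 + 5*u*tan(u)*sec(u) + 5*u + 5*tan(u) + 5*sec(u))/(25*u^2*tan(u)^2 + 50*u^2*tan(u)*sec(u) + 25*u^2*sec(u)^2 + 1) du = -acot(5*u*(tan(u) + sec(u))) + C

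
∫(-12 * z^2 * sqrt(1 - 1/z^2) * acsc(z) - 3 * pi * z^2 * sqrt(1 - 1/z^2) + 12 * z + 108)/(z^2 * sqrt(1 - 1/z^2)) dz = -3*(z + 9)*(4*acsc(z) + pi) + C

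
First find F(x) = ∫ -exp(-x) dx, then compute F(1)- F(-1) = -E + exp(-1)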